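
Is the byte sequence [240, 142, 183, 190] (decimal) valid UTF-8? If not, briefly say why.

invalid (overlong encoding)

Leading byte 0xF0 = 11110000 → 4-byte form.
Continuation bytes all match 10xxxxxx. Payload decodes to 0xEDFE.
But 0xEDFE < 0x10000, the minimum for a 4-byte sequence — this is an overlong encoding.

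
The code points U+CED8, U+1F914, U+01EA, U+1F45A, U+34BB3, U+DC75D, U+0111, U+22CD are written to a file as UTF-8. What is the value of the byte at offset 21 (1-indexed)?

1-indexed offset 21 is 0-indexed offset 20.
U+CED8 → 3-byte form EC BB 98 at offsets 0–2.
U+1F914 → 4-byte form F0 9F A4 94 at offsets 3–6.
U+01EA → 2-byte form C7 AA at offsets 7–8.
U+1F45A → 4-byte form F0 9F 91 9A at offsets 9–12.
U+34BB3 → 4-byte form F0 B4 AE B3 at offsets 13–16.
U+DC75D → 4-byte form F3 9C 9D 9D at offsets 17–20.
Offset 20 falls in char 6's range; it's byte 4 of F3 9C 9D 9D = 0x9D.

0x9D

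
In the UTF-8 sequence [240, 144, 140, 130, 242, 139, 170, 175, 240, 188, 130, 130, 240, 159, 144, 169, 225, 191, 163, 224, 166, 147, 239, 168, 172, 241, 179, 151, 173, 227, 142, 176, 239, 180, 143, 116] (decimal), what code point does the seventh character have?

Offset 0: leading byte 0xF0 = 11110000 → 4-byte char #1 = F0 90 8C 82.
Offset 4: leading byte 0xF2 = 11110010 → 4-byte char #2 = F2 8B AA AF.
Offset 8: leading byte 0xF0 = 11110000 → 4-byte char #3 = F0 BC 82 82.
Offset 12: leading byte 0xF0 = 11110000 → 4-byte char #4 = F0 9F 90 A9.
Offset 16: leading byte 0xE1 = 11100001 → 3-byte char #5 = E1 BF A3.
Offset 19: leading byte 0xE0 = 11100000 → 3-byte char #6 = E0 A6 93.
Offset 22: leading byte 0xEF = 11101111 → 3-byte char #7 = EF A8 AC.
Leading byte 0xEF = 11101111 matches 1110xxxx → 3-byte sequence.
Byte 1: 0xEF = 11101111, payload 1111 (4 bits).
Byte 2: 0xA8 = 10101000 (10xxxxxx ✓), payload 101000.
Byte 3: 0xAC = 10101100 (10xxxxxx ✓), payload 101100.
Concatenate: 1111101000101100 = 0xFA2C (16 bits → U+FA2C).

U+FA2C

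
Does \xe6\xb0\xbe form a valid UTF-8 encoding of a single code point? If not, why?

valid

Leading byte 0xE6 = 11100110 → 3-byte form.
Continuation bytes 0xB0=10110000, 0xBE=10111110 all match 10xxxxxx.
Decoded value 0x6C3E is ≥ 0x800 (shortest form) and not a surrogate.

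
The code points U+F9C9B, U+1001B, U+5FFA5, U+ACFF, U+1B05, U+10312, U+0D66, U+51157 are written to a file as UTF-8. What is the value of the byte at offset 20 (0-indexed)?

U+F9C9B → 4-byte form F3 B9 B2 9B at offsets 0–3.
U+1001B → 4-byte form F0 90 80 9B at offsets 4–7.
U+5FFA5 → 4-byte form F1 9F BE A5 at offsets 8–11.
U+ACFF → 3-byte form EA B3 BF at offsets 12–14.
U+1B05 → 3-byte form E1 AC 85 at offsets 15–17.
U+10312 → 4-byte form F0 90 8C 92 at offsets 18–21.
Offset 20 falls in char 6's range; it's byte 3 of F0 90 8C 92 = 0x8C.

0x8C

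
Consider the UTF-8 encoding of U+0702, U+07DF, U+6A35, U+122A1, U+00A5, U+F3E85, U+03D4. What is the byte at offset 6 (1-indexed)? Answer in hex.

0xA8

1-indexed offset 6 is 0-indexed offset 5.
U+0702 → 2-byte form DC 82 at offsets 0–1.
U+07DF → 2-byte form DF 9F at offsets 2–3.
U+6A35 → 3-byte form E6 A8 B5 at offsets 4–6.
Offset 5 falls in char 3's range; it's byte 2 of E6 A8 B5 = 0xA8.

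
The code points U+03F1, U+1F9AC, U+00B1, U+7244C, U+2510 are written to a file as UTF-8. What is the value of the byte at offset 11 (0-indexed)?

0x8C

U+03F1 → 2-byte form CF B1 at offsets 0–1.
U+1F9AC → 4-byte form F0 9F A6 AC at offsets 2–5.
U+00B1 → 2-byte form C2 B1 at offsets 6–7.
U+7244C → 4-byte form F1 B2 91 8C at offsets 8–11.
Offset 11 falls in char 4's range; it's byte 4 of F1 B2 91 8C = 0x8C.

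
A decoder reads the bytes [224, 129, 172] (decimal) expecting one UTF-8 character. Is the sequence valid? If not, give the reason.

invalid (overlong encoding)

Leading byte 0xE0 = 11100000 → 3-byte form.
Continuation bytes all match 10xxxxxx. Payload decodes to 0x6C.
But 0x6C < 0x800, the minimum for a 3-byte sequence — this is an overlong encoding.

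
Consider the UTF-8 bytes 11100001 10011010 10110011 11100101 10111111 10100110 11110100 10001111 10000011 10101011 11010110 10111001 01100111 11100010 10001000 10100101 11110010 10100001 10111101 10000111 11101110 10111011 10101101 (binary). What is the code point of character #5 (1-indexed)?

Offset 0: leading byte 0xE1 = 11100001 → 3-byte char #1 = E1 9A B3.
Offset 3: leading byte 0xE5 = 11100101 → 3-byte char #2 = E5 BF A6.
Offset 6: leading byte 0xF4 = 11110100 → 4-byte char #3 = F4 8F 83 AB.
Offset 10: leading byte 0xD6 = 11010110 → 2-byte char #4 = D6 B9.
Offset 12: leading byte 0x67 = 01100111 → 1-byte char #5 = 67.
Leading byte 0x67 = 01100111 matches 0xxxxxxx → 1-byte sequence.
Byte 1: 0x67 = 01100111, payload 1100111 (7 bits).
Concatenate: 1100111 = 0x67 (7 bits → U+0067).

U+0067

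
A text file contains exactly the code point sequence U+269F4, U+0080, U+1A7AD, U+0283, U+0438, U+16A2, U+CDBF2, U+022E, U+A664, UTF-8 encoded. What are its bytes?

F0 A6 A7 B4 C2 80 F0 9A 9E AD CA 83 D0 B8 E1 9A A2 F3 8D AF B2 C8 AE EA 99 A4

U+269F4: 4-byte form → F0 A6 A7 B4.
U+0080: 2-byte form → C2 80.
U+1A7AD: 4-byte form → F0 9A 9E AD.
U+0283: 2-byte form → CA 83.
U+0438: 2-byte form → D0 B8.
U+16A2: 3-byte form → E1 9A A2.
U+CDBF2: 4-byte form → F3 8D AF B2.
U+022E: 2-byte form → C8 AE.
U+A664: 3-byte form → EA 99 A4.
Concatenated (26 bytes): F0 A6 A7 B4 C2 80 F0 9A 9E AD CA 83 D0 B8 E1 9A A2 F3 8D AF B2 C8 AE EA 99 A4.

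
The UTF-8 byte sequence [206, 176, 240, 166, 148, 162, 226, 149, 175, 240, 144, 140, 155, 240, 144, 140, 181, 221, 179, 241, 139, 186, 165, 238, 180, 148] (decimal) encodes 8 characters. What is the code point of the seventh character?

Offset 0: leading byte 0xCE = 11001110 → 2-byte char #1 = CE B0.
Offset 2: leading byte 0xF0 = 11110000 → 4-byte char #2 = F0 A6 94 A2.
Offset 6: leading byte 0xE2 = 11100010 → 3-byte char #3 = E2 95 AF.
Offset 9: leading byte 0xF0 = 11110000 → 4-byte char #4 = F0 90 8C 9B.
Offset 13: leading byte 0xF0 = 11110000 → 4-byte char #5 = F0 90 8C B5.
Offset 17: leading byte 0xDD = 11011101 → 2-byte char #6 = DD B3.
Offset 19: leading byte 0xF1 = 11110001 → 4-byte char #7 = F1 8B BA A5.
Leading byte 0xF1 = 11110001 matches 11110xxx → 4-byte sequence.
Byte 1: 0xF1 = 11110001, payload 001 (3 bits).
Byte 2: 0x8B = 10001011 (10xxxxxx ✓), payload 001011.
Byte 3: 0xBA = 10111010 (10xxxxxx ✓), payload 111010.
Byte 4: 0xA5 = 10100101 (10xxxxxx ✓), payload 100101.
Concatenate: 001001011111010100101 = 0x4BEA5 (21 bits → U+4BEA5).

U+4BEA5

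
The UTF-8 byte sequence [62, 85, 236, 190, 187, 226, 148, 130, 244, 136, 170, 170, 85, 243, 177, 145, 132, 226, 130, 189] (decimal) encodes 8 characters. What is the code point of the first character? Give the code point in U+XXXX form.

U+003E

Offset 0: leading byte 0x3E = 00111110 → 1-byte char #1 = 3E.
Leading byte 0x3E = 00111110 matches 0xxxxxxx → 1-byte sequence.
Byte 1: 0x3E = 00111110, payload 0111110 (7 bits).
Concatenate: 0111110 = 0x3E (7 bits → U+003E).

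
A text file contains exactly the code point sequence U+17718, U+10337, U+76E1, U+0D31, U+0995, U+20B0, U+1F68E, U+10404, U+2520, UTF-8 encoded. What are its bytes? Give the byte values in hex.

U+17718: 4-byte form → F0 97 9C 98.
U+10337: 4-byte form → F0 90 8C B7.
U+76E1: 3-byte form → E7 9B A1.
U+0D31: 3-byte form → E0 B4 B1.
U+0995: 3-byte form → E0 A6 95.
U+20B0: 3-byte form → E2 82 B0.
U+1F68E: 4-byte form → F0 9F 9A 8E.
U+10404: 4-byte form → F0 90 90 84.
U+2520: 3-byte form → E2 94 A0.
Concatenated (31 bytes): F0 97 9C 98 F0 90 8C B7 E7 9B A1 E0 B4 B1 E0 A6 95 E2 82 B0 F0 9F 9A 8E F0 90 90 84 E2 94 A0.

F0 97 9C 98 F0 90 8C B7 E7 9B A1 E0 B4 B1 E0 A6 95 E2 82 B0 F0 9F 9A 8E F0 90 90 84 E2 94 A0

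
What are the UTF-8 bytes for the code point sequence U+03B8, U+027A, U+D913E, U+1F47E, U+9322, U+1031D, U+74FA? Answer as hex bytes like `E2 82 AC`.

CE B8 C9 BA F3 99 84 BE F0 9F 91 BE E9 8C A2 F0 90 8C 9D E7 93 BA

U+03B8: 2-byte form → CE B8.
U+027A: 2-byte form → C9 BA.
U+D913E: 4-byte form → F3 99 84 BE.
U+1F47E: 4-byte form → F0 9F 91 BE.
U+9322: 3-byte form → E9 8C A2.
U+1031D: 4-byte form → F0 90 8C 9D.
U+74FA: 3-byte form → E7 93 BA.
Concatenated (22 bytes): CE B8 C9 BA F3 99 84 BE F0 9F 91 BE E9 8C A2 F0 90 8C 9D E7 93 BA.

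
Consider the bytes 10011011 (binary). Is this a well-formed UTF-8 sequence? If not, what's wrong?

Byte 0x9B = 10011011 has the form 10xxxxxx — a continuation byte — but there is no preceding leading byte.

invalid (continuation byte with no leading byte)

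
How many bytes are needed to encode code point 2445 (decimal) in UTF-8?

U+098D = 0x98D. UTF-8 uses 1 byte below 0x80, 2 below 0x800, 3 below 0x10000, 4 up to 0x10FFFF. 0x98D is in U+0800–U+FFFF → 3 bytes.

3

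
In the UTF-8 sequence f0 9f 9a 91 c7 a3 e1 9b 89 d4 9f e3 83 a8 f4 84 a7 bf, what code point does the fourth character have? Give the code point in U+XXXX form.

U+051F

Offset 0: leading byte 0xF0 = 11110000 → 4-byte char #1 = F0 9F 9A 91.
Offset 4: leading byte 0xC7 = 11000111 → 2-byte char #2 = C7 A3.
Offset 6: leading byte 0xE1 = 11100001 → 3-byte char #3 = E1 9B 89.
Offset 9: leading byte 0xD4 = 11010100 → 2-byte char #4 = D4 9F.
Leading byte 0xD4 = 11010100 matches 110xxxxx → 2-byte sequence.
Byte 1: 0xD4 = 11010100, payload 10100 (5 bits).
Byte 2: 0x9F = 10011111 (10xxxxxx ✓), payload 011111.
Concatenate: 10100011111 = 0x51F (11 bits → U+051F).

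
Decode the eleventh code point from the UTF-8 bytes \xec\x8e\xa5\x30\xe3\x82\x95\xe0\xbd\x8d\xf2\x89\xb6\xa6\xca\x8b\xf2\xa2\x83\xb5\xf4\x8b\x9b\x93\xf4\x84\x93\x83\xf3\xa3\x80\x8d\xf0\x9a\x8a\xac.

Offset 0: leading byte 0xEC = 11101100 → 3-byte char #1 = EC 8E A5.
Offset 3: leading byte 0x30 = 00110000 → 1-byte char #2 = 30.
Offset 4: leading byte 0xE3 = 11100011 → 3-byte char #3 = E3 82 95.
Offset 7: leading byte 0xE0 = 11100000 → 3-byte char #4 = E0 BD 8D.
Offset 10: leading byte 0xF2 = 11110010 → 4-byte char #5 = F2 89 B6 A6.
Offset 14: leading byte 0xCA = 11001010 → 2-byte char #6 = CA 8B.
Offset 16: leading byte 0xF2 = 11110010 → 4-byte char #7 = F2 A2 83 B5.
Offset 20: leading byte 0xF4 = 11110100 → 4-byte char #8 = F4 8B 9B 93.
Offset 24: leading byte 0xF4 = 11110100 → 4-byte char #9 = F4 84 93 83.
Offset 28: leading byte 0xF3 = 11110011 → 4-byte char #10 = F3 A3 80 8D.
Offset 32: leading byte 0xF0 = 11110000 → 4-byte char #11 = F0 9A 8A AC.
Leading byte 0xF0 = 11110000 matches 11110xxx → 4-byte sequence.
Byte 1: 0xF0 = 11110000, payload 000 (3 bits).
Byte 2: 0x9A = 10011010 (10xxxxxx ✓), payload 011010.
Byte 3: 0x8A = 10001010 (10xxxxxx ✓), payload 001010.
Byte 4: 0xAC = 10101100 (10xxxxxx ✓), payload 101100.
Concatenate: 000011010001010101100 = 0x1A2AC (21 bits → U+1A2AC).

U+1A2AC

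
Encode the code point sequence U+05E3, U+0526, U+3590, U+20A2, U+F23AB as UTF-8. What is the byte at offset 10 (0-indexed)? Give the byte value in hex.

0xF3

U+05E3 → 2-byte form D7 A3 at offsets 0–1.
U+0526 → 2-byte form D4 A6 at offsets 2–3.
U+3590 → 3-byte form E3 96 90 at offsets 4–6.
U+20A2 → 3-byte form E2 82 A2 at offsets 7–9.
U+F23AB → 4-byte form F3 B2 8E AB at offsets 10–13.
Offset 10 falls in char 5's range; it's byte 1 of F3 B2 8E AB = 0xF3.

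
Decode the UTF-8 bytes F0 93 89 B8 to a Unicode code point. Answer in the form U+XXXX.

U+13278

Leading byte 0xF0 = 11110000 matches 11110xxx → 4-byte sequence.
Byte 1: 0xF0 = 11110000, payload 000 (3 bits).
Byte 2: 0x93 = 10010011 (10xxxxxx ✓), payload 010011.
Byte 3: 0x89 = 10001001 (10xxxxxx ✓), payload 001001.
Byte 4: 0xB8 = 10111000 (10xxxxxx ✓), payload 111000.
Concatenate: 000010011001001111000 = 0x13278 (21 bits → U+13278).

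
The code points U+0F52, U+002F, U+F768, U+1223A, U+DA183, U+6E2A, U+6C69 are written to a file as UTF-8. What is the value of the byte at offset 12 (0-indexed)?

0x9A

U+0F52 → 3-byte form E0 BD 92 at offsets 0–2.
U+002F → 1-byte form 2F at offsets 3–3.
U+F768 → 3-byte form EF 9D A8 at offsets 4–6.
U+1223A → 4-byte form F0 92 88 BA at offsets 7–10.
U+DA183 → 4-byte form F3 9A 86 83 at offsets 11–14.
Offset 12 falls in char 5's range; it's byte 2 of F3 9A 86 83 = 0x9A.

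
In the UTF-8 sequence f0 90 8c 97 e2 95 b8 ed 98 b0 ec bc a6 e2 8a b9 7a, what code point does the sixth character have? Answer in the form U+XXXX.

U+007A

Offset 0: leading byte 0xF0 = 11110000 → 4-byte char #1 = F0 90 8C 97.
Offset 4: leading byte 0xE2 = 11100010 → 3-byte char #2 = E2 95 B8.
Offset 7: leading byte 0xED = 11101101 → 3-byte char #3 = ED 98 B0.
Offset 10: leading byte 0xEC = 11101100 → 3-byte char #4 = EC BC A6.
Offset 13: leading byte 0xE2 = 11100010 → 3-byte char #5 = E2 8A B9.
Offset 16: leading byte 0x7A = 01111010 → 1-byte char #6 = 7A.
Leading byte 0x7A = 01111010 matches 0xxxxxxx → 1-byte sequence.
Byte 1: 0x7A = 01111010, payload 1111010 (7 bits).
Concatenate: 1111010 = 0x7A (7 bits → U+007A).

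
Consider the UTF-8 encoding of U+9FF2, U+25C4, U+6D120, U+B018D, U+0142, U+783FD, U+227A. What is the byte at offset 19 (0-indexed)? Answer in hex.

U+9FF2 → 3-byte form E9 BF B2 at offsets 0–2.
U+25C4 → 3-byte form E2 97 84 at offsets 3–5.
U+6D120 → 4-byte form F1 AD 84 A0 at offsets 6–9.
U+B018D → 4-byte form F2 B0 86 8D at offsets 10–13.
U+0142 → 2-byte form C5 82 at offsets 14–15.
U+783FD → 4-byte form F1 B8 8F BD at offsets 16–19.
Offset 19 falls in char 6's range; it's byte 4 of F1 B8 8F BD = 0xBD.

0xBD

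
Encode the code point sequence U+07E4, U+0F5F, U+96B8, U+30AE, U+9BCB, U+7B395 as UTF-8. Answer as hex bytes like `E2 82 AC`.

U+07E4: 2-byte form → DF A4.
U+0F5F: 3-byte form → E0 BD 9F.
U+96B8: 3-byte form → E9 9A B8.
U+30AE: 3-byte form → E3 82 AE.
U+9BCB: 3-byte form → E9 AF 8B.
U+7B395: 4-byte form → F1 BB 8E 95.
Concatenated (18 bytes): DF A4 E0 BD 9F E9 9A B8 E3 82 AE E9 AF 8B F1 BB 8E 95.

DF A4 E0 BD 9F E9 9A B8 E3 82 AE E9 AF 8B F1 BB 8E 95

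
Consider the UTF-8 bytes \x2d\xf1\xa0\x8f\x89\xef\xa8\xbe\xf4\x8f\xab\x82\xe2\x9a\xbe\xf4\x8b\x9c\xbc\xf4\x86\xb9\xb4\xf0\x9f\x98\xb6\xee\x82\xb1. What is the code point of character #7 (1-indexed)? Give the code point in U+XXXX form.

U+106E74

Offset 0: leading byte 0x2D = 00101101 → 1-byte char #1 = 2D.
Offset 1: leading byte 0xF1 = 11110001 → 4-byte char #2 = F1 A0 8F 89.
Offset 5: leading byte 0xEF = 11101111 → 3-byte char #3 = EF A8 BE.
Offset 8: leading byte 0xF4 = 11110100 → 4-byte char #4 = F4 8F AB 82.
Offset 12: leading byte 0xE2 = 11100010 → 3-byte char #5 = E2 9A BE.
Offset 15: leading byte 0xF4 = 11110100 → 4-byte char #6 = F4 8B 9C BC.
Offset 19: leading byte 0xF4 = 11110100 → 4-byte char #7 = F4 86 B9 B4.
Leading byte 0xF4 = 11110100 matches 11110xxx → 4-byte sequence.
Byte 1: 0xF4 = 11110100, payload 100 (3 bits).
Byte 2: 0x86 = 10000110 (10xxxxxx ✓), payload 000110.
Byte 3: 0xB9 = 10111001 (10xxxxxx ✓), payload 111001.
Byte 4: 0xB4 = 10110100 (10xxxxxx ✓), payload 110100.
Concatenate: 100000110111001110100 = 0x106E74 (21 bits → U+106E74).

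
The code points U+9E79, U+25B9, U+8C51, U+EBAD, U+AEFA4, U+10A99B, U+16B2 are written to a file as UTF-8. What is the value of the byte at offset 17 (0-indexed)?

0x8A

U+9E79 → 3-byte form E9 B9 B9 at offsets 0–2.
U+25B9 → 3-byte form E2 96 B9 at offsets 3–5.
U+8C51 → 3-byte form E8 B1 91 at offsets 6–8.
U+EBAD → 3-byte form EE AE AD at offsets 9–11.
U+AEFA4 → 4-byte form F2 AE BE A4 at offsets 12–15.
U+10A99B → 4-byte form F4 8A A6 9B at offsets 16–19.
Offset 17 falls in char 6's range; it's byte 2 of F4 8A A6 9B = 0x8A.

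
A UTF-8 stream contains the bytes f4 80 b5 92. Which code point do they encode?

Leading byte 0xF4 = 11110100 matches 11110xxx → 4-byte sequence.
Byte 1: 0xF4 = 11110100, payload 100 (3 bits).
Byte 2: 0x80 = 10000000 (10xxxxxx ✓), payload 000000.
Byte 3: 0xB5 = 10110101 (10xxxxxx ✓), payload 110101.
Byte 4: 0x92 = 10010010 (10xxxxxx ✓), payload 010010.
Concatenate: 100000000110101010010 = 0x100D52 (21 bits → U+100D52).

U+100D52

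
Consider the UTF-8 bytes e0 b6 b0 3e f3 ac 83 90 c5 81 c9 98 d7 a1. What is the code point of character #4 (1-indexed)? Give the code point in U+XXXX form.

U+0141

Offset 0: leading byte 0xE0 = 11100000 → 3-byte char #1 = E0 B6 B0.
Offset 3: leading byte 0x3E = 00111110 → 1-byte char #2 = 3E.
Offset 4: leading byte 0xF3 = 11110011 → 4-byte char #3 = F3 AC 83 90.
Offset 8: leading byte 0xC5 = 11000101 → 2-byte char #4 = C5 81.
Leading byte 0xC5 = 11000101 matches 110xxxxx → 2-byte sequence.
Byte 1: 0xC5 = 11000101, payload 00101 (5 bits).
Byte 2: 0x81 = 10000001 (10xxxxxx ✓), payload 000001.
Concatenate: 00101000001 = 0x141 (11 bits → U+0141).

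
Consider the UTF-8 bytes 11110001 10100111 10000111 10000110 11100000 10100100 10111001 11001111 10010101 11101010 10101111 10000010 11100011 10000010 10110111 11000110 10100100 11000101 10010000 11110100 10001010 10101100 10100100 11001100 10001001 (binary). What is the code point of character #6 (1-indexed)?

Offset 0: leading byte 0xF1 = 11110001 → 4-byte char #1 = F1 A7 87 86.
Offset 4: leading byte 0xE0 = 11100000 → 3-byte char #2 = E0 A4 B9.
Offset 7: leading byte 0xCF = 11001111 → 2-byte char #3 = CF 95.
Offset 9: leading byte 0xEA = 11101010 → 3-byte char #4 = EA AF 82.
Offset 12: leading byte 0xE3 = 11100011 → 3-byte char #5 = E3 82 B7.
Offset 15: leading byte 0xC6 = 11000110 → 2-byte char #6 = C6 A4.
Leading byte 0xC6 = 11000110 matches 110xxxxx → 2-byte sequence.
Byte 1: 0xC6 = 11000110, payload 00110 (5 bits).
Byte 2: 0xA4 = 10100100 (10xxxxxx ✓), payload 100100.
Concatenate: 00110100100 = 0x1A4 (11 bits → U+01A4).

U+01A4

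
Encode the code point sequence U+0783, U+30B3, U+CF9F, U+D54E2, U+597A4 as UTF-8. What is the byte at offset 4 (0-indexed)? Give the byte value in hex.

U+0783 → 2-byte form DE 83 at offsets 0–1.
U+30B3 → 3-byte form E3 82 B3 at offsets 2–4.
Offset 4 falls in char 2's range; it's byte 3 of E3 82 B3 = 0xB3.

0xB3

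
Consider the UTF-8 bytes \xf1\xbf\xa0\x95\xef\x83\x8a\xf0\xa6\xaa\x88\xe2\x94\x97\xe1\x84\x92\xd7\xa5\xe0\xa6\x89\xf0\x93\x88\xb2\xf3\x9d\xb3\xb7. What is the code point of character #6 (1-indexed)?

Offset 0: leading byte 0xF1 = 11110001 → 4-byte char #1 = F1 BF A0 95.
Offset 4: leading byte 0xEF = 11101111 → 3-byte char #2 = EF 83 8A.
Offset 7: leading byte 0xF0 = 11110000 → 4-byte char #3 = F0 A6 AA 88.
Offset 11: leading byte 0xE2 = 11100010 → 3-byte char #4 = E2 94 97.
Offset 14: leading byte 0xE1 = 11100001 → 3-byte char #5 = E1 84 92.
Offset 17: leading byte 0xD7 = 11010111 → 2-byte char #6 = D7 A5.
Leading byte 0xD7 = 11010111 matches 110xxxxx → 2-byte sequence.
Byte 1: 0xD7 = 11010111, payload 10111 (5 bits).
Byte 2: 0xA5 = 10100101 (10xxxxxx ✓), payload 100101.
Concatenate: 10111100101 = 0x5E5 (11 bits → U+05E5).

U+05E5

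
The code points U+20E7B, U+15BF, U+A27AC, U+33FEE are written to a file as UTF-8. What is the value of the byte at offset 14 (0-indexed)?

U+20E7B → 4-byte form F0 A0 B9 BB at offsets 0–3.
U+15BF → 3-byte form E1 96 BF at offsets 4–6.
U+A27AC → 4-byte form F2 A2 9E AC at offsets 7–10.
U+33FEE → 4-byte form F0 B3 BF AE at offsets 11–14.
Offset 14 falls in char 4's range; it's byte 4 of F0 B3 BF AE = 0xAE.

0xAE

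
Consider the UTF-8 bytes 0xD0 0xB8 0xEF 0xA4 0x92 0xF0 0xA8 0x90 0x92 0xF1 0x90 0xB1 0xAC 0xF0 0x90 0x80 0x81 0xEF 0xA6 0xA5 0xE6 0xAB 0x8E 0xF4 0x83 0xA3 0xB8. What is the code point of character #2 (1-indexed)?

Offset 0: leading byte 0xD0 = 11010000 → 2-byte char #1 = D0 B8.
Offset 2: leading byte 0xEF = 11101111 → 3-byte char #2 = EF A4 92.
Leading byte 0xEF = 11101111 matches 1110xxxx → 3-byte sequence.
Byte 1: 0xEF = 11101111, payload 1111 (4 bits).
Byte 2: 0xA4 = 10100100 (10xxxxxx ✓), payload 100100.
Byte 3: 0x92 = 10010010 (10xxxxxx ✓), payload 010010.
Concatenate: 1111100100010010 = 0xF912 (16 bits → U+F912).

U+F912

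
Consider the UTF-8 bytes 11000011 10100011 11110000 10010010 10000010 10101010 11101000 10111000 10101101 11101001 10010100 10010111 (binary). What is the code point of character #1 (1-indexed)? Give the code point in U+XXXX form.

U+00E3

Offset 0: leading byte 0xC3 = 11000011 → 2-byte char #1 = C3 A3.
Leading byte 0xC3 = 11000011 matches 110xxxxx → 2-byte sequence.
Byte 1: 0xC3 = 11000011, payload 00011 (5 bits).
Byte 2: 0xA3 = 10100011 (10xxxxxx ✓), payload 100011.
Concatenate: 00011100011 = 0xE3 (11 bits → U+00E3).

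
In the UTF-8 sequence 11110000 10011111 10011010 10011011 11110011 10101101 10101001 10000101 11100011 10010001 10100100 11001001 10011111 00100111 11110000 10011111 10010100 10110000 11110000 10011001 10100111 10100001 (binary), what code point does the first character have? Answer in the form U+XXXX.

U+1F69B

Offset 0: leading byte 0xF0 = 11110000 → 4-byte char #1 = F0 9F 9A 9B.
Leading byte 0xF0 = 11110000 matches 11110xxx → 4-byte sequence.
Byte 1: 0xF0 = 11110000, payload 000 (3 bits).
Byte 2: 0x9F = 10011111 (10xxxxxx ✓), payload 011111.
Byte 3: 0x9A = 10011010 (10xxxxxx ✓), payload 011010.
Byte 4: 0x9B = 10011011 (10xxxxxx ✓), payload 011011.
Concatenate: 000011111011010011011 = 0x1F69B (21 bits → U+1F69B).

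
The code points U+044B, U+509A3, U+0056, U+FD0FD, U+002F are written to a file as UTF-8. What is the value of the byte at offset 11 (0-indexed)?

U+044B → 2-byte form D1 8B at offsets 0–1.
U+509A3 → 4-byte form F1 90 A6 A3 at offsets 2–5.
U+0056 → 1-byte form 56 at offsets 6–6.
U+FD0FD → 4-byte form F3 BD 83 BD at offsets 7–10.
U+002F → 1-byte form 2F at offsets 11–11.
Offset 11 falls in char 5's range; it's byte 1 of 2F = 0x2F.

0x2F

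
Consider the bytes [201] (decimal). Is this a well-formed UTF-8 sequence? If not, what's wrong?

invalid (sequence truncated)

Leading byte 0xC9 = 11001001 → 2-byte form, but only 1 byte is present.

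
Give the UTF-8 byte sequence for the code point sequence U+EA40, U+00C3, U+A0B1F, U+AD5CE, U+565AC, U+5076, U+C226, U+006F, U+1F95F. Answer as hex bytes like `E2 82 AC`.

EE A9 80 C3 83 F2 A0 AC 9F F2 AD 97 8E F1 96 96 AC E5 81 B6 EC 88 A6 6F F0 9F A5 9F

U+EA40: 3-byte form → EE A9 80.
U+00C3: 2-byte form → C3 83.
U+A0B1F: 4-byte form → F2 A0 AC 9F.
U+AD5CE: 4-byte form → F2 AD 97 8E.
U+565AC: 4-byte form → F1 96 96 AC.
U+5076: 3-byte form → E5 81 B6.
U+C226: 3-byte form → EC 88 A6.
U+006F: 1-byte form → 6F.
U+1F95F: 4-byte form → F0 9F A5 9F.
Concatenated (28 bytes): EE A9 80 C3 83 F2 A0 AC 9F F2 AD 97 8E F1 96 96 AC E5 81 B6 EC 88 A6 6F F0 9F A5 9F.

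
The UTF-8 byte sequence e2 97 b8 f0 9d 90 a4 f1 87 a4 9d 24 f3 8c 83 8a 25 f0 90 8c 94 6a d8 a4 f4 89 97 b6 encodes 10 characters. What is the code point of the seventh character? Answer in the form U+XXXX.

U+10314

Offset 0: leading byte 0xE2 = 11100010 → 3-byte char #1 = E2 97 B8.
Offset 3: leading byte 0xF0 = 11110000 → 4-byte char #2 = F0 9D 90 A4.
Offset 7: leading byte 0xF1 = 11110001 → 4-byte char #3 = F1 87 A4 9D.
Offset 11: leading byte 0x24 = 00100100 → 1-byte char #4 = 24.
Offset 12: leading byte 0xF3 = 11110011 → 4-byte char #5 = F3 8C 83 8A.
Offset 16: leading byte 0x25 = 00100101 → 1-byte char #6 = 25.
Offset 17: leading byte 0xF0 = 11110000 → 4-byte char #7 = F0 90 8C 94.
Leading byte 0xF0 = 11110000 matches 11110xxx → 4-byte sequence.
Byte 1: 0xF0 = 11110000, payload 000 (3 bits).
Byte 2: 0x90 = 10010000 (10xxxxxx ✓), payload 010000.
Byte 3: 0x8C = 10001100 (10xxxxxx ✓), payload 001100.
Byte 4: 0x94 = 10010100 (10xxxxxx ✓), payload 010100.
Concatenate: 000010000001100010100 = 0x10314 (21 bits → U+10314).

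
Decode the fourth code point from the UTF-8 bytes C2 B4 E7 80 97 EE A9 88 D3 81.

U+04C1

Offset 0: leading byte 0xC2 = 11000010 → 2-byte char #1 = C2 B4.
Offset 2: leading byte 0xE7 = 11100111 → 3-byte char #2 = E7 80 97.
Offset 5: leading byte 0xEE = 11101110 → 3-byte char #3 = EE A9 88.
Offset 8: leading byte 0xD3 = 11010011 → 2-byte char #4 = D3 81.
Leading byte 0xD3 = 11010011 matches 110xxxxx → 2-byte sequence.
Byte 1: 0xD3 = 11010011, payload 10011 (5 bits).
Byte 2: 0x81 = 10000001 (10xxxxxx ✓), payload 000001.
Concatenate: 10011000001 = 0x4C1 (11 bits → U+04C1).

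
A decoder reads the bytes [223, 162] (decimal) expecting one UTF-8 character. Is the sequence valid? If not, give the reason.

valid

Leading byte 0xDF = 11011111 → 2-byte form.
Continuation bytes 0xA2=10100010 all match 10xxxxxx.
Decoded value 0x7E2 is ≥ 0x80 (shortest form) and not a surrogate.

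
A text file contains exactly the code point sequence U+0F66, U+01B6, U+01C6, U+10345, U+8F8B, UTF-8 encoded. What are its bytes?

U+0F66: 3-byte form → E0 BD A6.
U+01B6: 2-byte form → C6 B6.
U+01C6: 2-byte form → C7 86.
U+10345: 4-byte form → F0 90 8D 85.
U+8F8B: 3-byte form → E8 BE 8B.
Concatenated (14 bytes): E0 BD A6 C6 B6 C7 86 F0 90 8D 85 E8 BE 8B.

E0 BD A6 C6 B6 C7 86 F0 90 8D 85 E8 BE 8B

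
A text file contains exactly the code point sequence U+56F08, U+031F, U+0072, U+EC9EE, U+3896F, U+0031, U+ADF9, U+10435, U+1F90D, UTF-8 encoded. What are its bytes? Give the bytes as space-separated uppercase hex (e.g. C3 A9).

F1 96 BC 88 CC 9F 72 F3 AC A7 AE F0 B8 A5 AF 31 EA B7 B9 F0 90 90 B5 F0 9F A4 8D

U+56F08: 4-byte form → F1 96 BC 88.
U+031F: 2-byte form → CC 9F.
U+0072: 1-byte form → 72.
U+EC9EE: 4-byte form → F3 AC A7 AE.
U+3896F: 4-byte form → F0 B8 A5 AF.
U+0031: 1-byte form → 31.
U+ADF9: 3-byte form → EA B7 B9.
U+10435: 4-byte form → F0 90 90 B5.
U+1F90D: 4-byte form → F0 9F A4 8D.
Concatenated (27 bytes): F1 96 BC 88 CC 9F 72 F3 AC A7 AE F0 B8 A5 AF 31 EA B7 B9 F0 90 90 B5 F0 9F A4 8D.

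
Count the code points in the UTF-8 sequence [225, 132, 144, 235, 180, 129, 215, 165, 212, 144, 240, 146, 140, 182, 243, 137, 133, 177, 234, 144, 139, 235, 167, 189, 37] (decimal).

9

Byte at offset 0: 0xE1 = 11100001 → 3-byte char (#1). Advance 3.
Byte at offset 3: 0xEB = 11101011 → 3-byte char (#2). Advance 3.
Byte at offset 6: 0xD7 = 11010111 → 2-byte char (#3). Advance 2.
Byte at offset 8: 0xD4 = 11010100 → 2-byte char (#4). Advance 2.
Byte at offset 10: 0xF0 = 11110000 → 4-byte char (#5). Advance 4.
Byte at offset 14: 0xF3 = 11110011 → 4-byte char (#6). Advance 4.
Byte at offset 18: 0xEA = 11101010 → 3-byte char (#7). Advance 3.
Byte at offset 21: 0xEB = 11101011 → 3-byte char (#8). Advance 3.
Byte at offset 24: 0x25 = 00100101 → 1-byte char (#9). Advance 1.
Reached end at offset 25 after 9 code points.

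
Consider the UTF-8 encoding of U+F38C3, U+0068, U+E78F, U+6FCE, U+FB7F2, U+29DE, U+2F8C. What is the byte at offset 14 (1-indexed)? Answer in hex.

0x9F

1-indexed offset 14 is 0-indexed offset 13.
U+F38C3 → 4-byte form F3 B3 A3 83 at offsets 0–3.
U+0068 → 1-byte form 68 at offsets 4–4.
U+E78F → 3-byte form EE 9E 8F at offsets 5–7.
U+6FCE → 3-byte form E6 BF 8E at offsets 8–10.
U+FB7F2 → 4-byte form F3 BB 9F B2 at offsets 11–14.
Offset 13 falls in char 5's range; it's byte 3 of F3 BB 9F B2 = 0x9F.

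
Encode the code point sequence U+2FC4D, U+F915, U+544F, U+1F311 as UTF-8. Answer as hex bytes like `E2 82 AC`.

F0 AF B1 8D EF A4 95 E5 91 8F F0 9F 8C 91

U+2FC4D: 4-byte form → F0 AF B1 8D.
U+F915: 3-byte form → EF A4 95.
U+544F: 3-byte form → E5 91 8F.
U+1F311: 4-byte form → F0 9F 8C 91.
Concatenated (14 bytes): F0 AF B1 8D EF A4 95 E5 91 8F F0 9F 8C 91.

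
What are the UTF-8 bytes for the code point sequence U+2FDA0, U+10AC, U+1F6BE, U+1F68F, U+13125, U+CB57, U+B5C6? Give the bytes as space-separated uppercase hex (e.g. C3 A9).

U+2FDA0: 4-byte form → F0 AF B6 A0.
U+10AC: 3-byte form → E1 82 AC.
U+1F6BE: 4-byte form → F0 9F 9A BE.
U+1F68F: 4-byte form → F0 9F 9A 8F.
U+13125: 4-byte form → F0 93 84 A5.
U+CB57: 3-byte form → EC AD 97.
U+B5C6: 3-byte form → EB 97 86.
Concatenated (25 bytes): F0 AF B6 A0 E1 82 AC F0 9F 9A BE F0 9F 9A 8F F0 93 84 A5 EC AD 97 EB 97 86.

F0 AF B6 A0 E1 82 AC F0 9F 9A BE F0 9F 9A 8F F0 93 84 A5 EC AD 97 EB 97 86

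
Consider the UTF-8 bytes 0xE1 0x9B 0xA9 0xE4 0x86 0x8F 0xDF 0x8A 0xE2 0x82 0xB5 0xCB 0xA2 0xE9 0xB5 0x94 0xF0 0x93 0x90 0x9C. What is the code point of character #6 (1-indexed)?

U+9D54

Offset 0: leading byte 0xE1 = 11100001 → 3-byte char #1 = E1 9B A9.
Offset 3: leading byte 0xE4 = 11100100 → 3-byte char #2 = E4 86 8F.
Offset 6: leading byte 0xDF = 11011111 → 2-byte char #3 = DF 8A.
Offset 8: leading byte 0xE2 = 11100010 → 3-byte char #4 = E2 82 B5.
Offset 11: leading byte 0xCB = 11001011 → 2-byte char #5 = CB A2.
Offset 13: leading byte 0xE9 = 11101001 → 3-byte char #6 = E9 B5 94.
Leading byte 0xE9 = 11101001 matches 1110xxxx → 3-byte sequence.
Byte 1: 0xE9 = 11101001, payload 1001 (4 bits).
Byte 2: 0xB5 = 10110101 (10xxxxxx ✓), payload 110101.
Byte 3: 0x94 = 10010100 (10xxxxxx ✓), payload 010100.
Concatenate: 1001110101010100 = 0x9D54 (16 bits → U+9D54).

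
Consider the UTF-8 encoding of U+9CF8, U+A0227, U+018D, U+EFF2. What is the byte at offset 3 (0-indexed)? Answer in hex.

U+9CF8 → 3-byte form E9 B3 B8 at offsets 0–2.
U+A0227 → 4-byte form F2 A0 88 A7 at offsets 3–6.
Offset 3 falls in char 2's range; it's byte 1 of F2 A0 88 A7 = 0xF2.

0xF2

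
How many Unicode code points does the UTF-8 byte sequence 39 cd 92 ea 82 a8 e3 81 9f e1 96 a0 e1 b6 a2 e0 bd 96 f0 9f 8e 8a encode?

Byte at offset 0: 0x39 = 00111001 → 1-byte char (#1). Advance 1.
Byte at offset 1: 0xCD = 11001101 → 2-byte char (#2). Advance 2.
Byte at offset 3: 0xEA = 11101010 → 3-byte char (#3). Advance 3.
Byte at offset 6: 0xE3 = 11100011 → 3-byte char (#4). Advance 3.
Byte at offset 9: 0xE1 = 11100001 → 3-byte char (#5). Advance 3.
Byte at offset 12: 0xE1 = 11100001 → 3-byte char (#6). Advance 3.
Byte at offset 15: 0xE0 = 11100000 → 3-byte char (#7). Advance 3.
Byte at offset 18: 0xF0 = 11110000 → 4-byte char (#8). Advance 4.
Reached end at offset 22 after 8 code points.

8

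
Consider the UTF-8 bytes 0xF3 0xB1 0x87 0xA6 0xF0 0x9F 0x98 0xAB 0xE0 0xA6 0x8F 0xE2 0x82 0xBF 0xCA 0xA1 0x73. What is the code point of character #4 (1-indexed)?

U+20BF

Offset 0: leading byte 0xF3 = 11110011 → 4-byte char #1 = F3 B1 87 A6.
Offset 4: leading byte 0xF0 = 11110000 → 4-byte char #2 = F0 9F 98 AB.
Offset 8: leading byte 0xE0 = 11100000 → 3-byte char #3 = E0 A6 8F.
Offset 11: leading byte 0xE2 = 11100010 → 3-byte char #4 = E2 82 BF.
Leading byte 0xE2 = 11100010 matches 1110xxxx → 3-byte sequence.
Byte 1: 0xE2 = 11100010, payload 0010 (4 bits).
Byte 2: 0x82 = 10000010 (10xxxxxx ✓), payload 000010.
Byte 3: 0xBF = 10111111 (10xxxxxx ✓), payload 111111.
Concatenate: 0010000010111111 = 0x20BF (16 bits → U+20BF).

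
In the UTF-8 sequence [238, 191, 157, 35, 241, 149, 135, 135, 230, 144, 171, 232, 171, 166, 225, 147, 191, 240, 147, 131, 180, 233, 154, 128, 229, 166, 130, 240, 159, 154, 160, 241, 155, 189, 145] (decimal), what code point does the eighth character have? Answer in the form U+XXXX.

U+9680

Offset 0: leading byte 0xEE = 11101110 → 3-byte char #1 = EE BF 9D.
Offset 3: leading byte 0x23 = 00100011 → 1-byte char #2 = 23.
Offset 4: leading byte 0xF1 = 11110001 → 4-byte char #3 = F1 95 87 87.
Offset 8: leading byte 0xE6 = 11100110 → 3-byte char #4 = E6 90 AB.
Offset 11: leading byte 0xE8 = 11101000 → 3-byte char #5 = E8 AB A6.
Offset 14: leading byte 0xE1 = 11100001 → 3-byte char #6 = E1 93 BF.
Offset 17: leading byte 0xF0 = 11110000 → 4-byte char #7 = F0 93 83 B4.
Offset 21: leading byte 0xE9 = 11101001 → 3-byte char #8 = E9 9A 80.
Leading byte 0xE9 = 11101001 matches 1110xxxx → 3-byte sequence.
Byte 1: 0xE9 = 11101001, payload 1001 (4 bits).
Byte 2: 0x9A = 10011010 (10xxxxxx ✓), payload 011010.
Byte 3: 0x80 = 10000000 (10xxxxxx ✓), payload 000000.
Concatenate: 1001011010000000 = 0x9680 (16 bits → U+9680).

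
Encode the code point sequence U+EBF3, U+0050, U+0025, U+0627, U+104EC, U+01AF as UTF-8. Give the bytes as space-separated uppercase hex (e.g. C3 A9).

EE AF B3 50 25 D8 A7 F0 90 93 AC C6 AF

U+EBF3: 3-byte form → EE AF B3.
U+0050: 1-byte form → 50.
U+0025: 1-byte form → 25.
U+0627: 2-byte form → D8 A7.
U+104EC: 4-byte form → F0 90 93 AC.
U+01AF: 2-byte form → C6 AF.
Concatenated (13 bytes): EE AF B3 50 25 D8 A7 F0 90 93 AC C6 AF.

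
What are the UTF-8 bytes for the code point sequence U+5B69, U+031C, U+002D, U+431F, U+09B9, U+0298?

U+5B69: 3-byte form → E5 AD A9.
U+031C: 2-byte form → CC 9C.
U+002D: 1-byte form → 2D.
U+431F: 3-byte form → E4 8C 9F.
U+09B9: 3-byte form → E0 A6 B9.
U+0298: 2-byte form → CA 98.
Concatenated (14 bytes): E5 AD A9 CC 9C 2D E4 8C 9F E0 A6 B9 CA 98.

E5 AD A9 CC 9C 2D E4 8C 9F E0 A6 B9 CA 98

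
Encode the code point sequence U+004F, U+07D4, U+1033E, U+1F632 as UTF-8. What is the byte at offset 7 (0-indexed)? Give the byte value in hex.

0xF0

U+004F → 1-byte form 4F at offsets 0–0.
U+07D4 → 2-byte form DF 94 at offsets 1–2.
U+1033E → 4-byte form F0 90 8C BE at offsets 3–6.
U+1F632 → 4-byte form F0 9F 98 B2 at offsets 7–10.
Offset 7 falls in char 4's range; it's byte 1 of F0 9F 98 B2 = 0xF0.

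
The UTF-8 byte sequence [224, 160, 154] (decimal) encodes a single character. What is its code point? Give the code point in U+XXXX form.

Leading byte 0xE0 = 11100000 matches 1110xxxx → 3-byte sequence.
Byte 1: 0xE0 = 11100000, payload 0000 (4 bits).
Byte 2: 0xA0 = 10100000 (10xxxxxx ✓), payload 100000.
Byte 3: 0x9A = 10011010 (10xxxxxx ✓), payload 011010.
Concatenate: 0000100000011010 = 0x81A (16 bits → U+081A).

U+081A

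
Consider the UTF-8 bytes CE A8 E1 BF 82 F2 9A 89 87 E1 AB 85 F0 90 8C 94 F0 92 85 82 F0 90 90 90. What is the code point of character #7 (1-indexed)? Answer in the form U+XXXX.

Offset 0: leading byte 0xCE = 11001110 → 2-byte char #1 = CE A8.
Offset 2: leading byte 0xE1 = 11100001 → 3-byte char #2 = E1 BF 82.
Offset 5: leading byte 0xF2 = 11110010 → 4-byte char #3 = F2 9A 89 87.
Offset 9: leading byte 0xE1 = 11100001 → 3-byte char #4 = E1 AB 85.
Offset 12: leading byte 0xF0 = 11110000 → 4-byte char #5 = F0 90 8C 94.
Offset 16: leading byte 0xF0 = 11110000 → 4-byte char #6 = F0 92 85 82.
Offset 20: leading byte 0xF0 = 11110000 → 4-byte char #7 = F0 90 90 90.
Leading byte 0xF0 = 11110000 matches 11110xxx → 4-byte sequence.
Byte 1: 0xF0 = 11110000, payload 000 (3 bits).
Byte 2: 0x90 = 10010000 (10xxxxxx ✓), payload 010000.
Byte 3: 0x90 = 10010000 (10xxxxxx ✓), payload 010000.
Byte 4: 0x90 = 10010000 (10xxxxxx ✓), payload 010000.
Concatenate: 000010000010000010000 = 0x10410 (21 bits → U+10410).

U+10410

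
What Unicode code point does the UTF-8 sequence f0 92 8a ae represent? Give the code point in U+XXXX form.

U+122AE

Leading byte 0xF0 = 11110000 matches 11110xxx → 4-byte sequence.
Byte 1: 0xF0 = 11110000, payload 000 (3 bits).
Byte 2: 0x92 = 10010010 (10xxxxxx ✓), payload 010010.
Byte 3: 0x8A = 10001010 (10xxxxxx ✓), payload 001010.
Byte 4: 0xAE = 10101110 (10xxxxxx ✓), payload 101110.
Concatenate: 000010010001010101110 = 0x122AE (21 bits → U+122AE).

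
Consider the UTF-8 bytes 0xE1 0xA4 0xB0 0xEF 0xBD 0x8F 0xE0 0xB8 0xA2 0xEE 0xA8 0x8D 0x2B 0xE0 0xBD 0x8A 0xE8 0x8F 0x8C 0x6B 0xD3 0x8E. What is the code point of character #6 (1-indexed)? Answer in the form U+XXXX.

Offset 0: leading byte 0xE1 = 11100001 → 3-byte char #1 = E1 A4 B0.
Offset 3: leading byte 0xEF = 11101111 → 3-byte char #2 = EF BD 8F.
Offset 6: leading byte 0xE0 = 11100000 → 3-byte char #3 = E0 B8 A2.
Offset 9: leading byte 0xEE = 11101110 → 3-byte char #4 = EE A8 8D.
Offset 12: leading byte 0x2B = 00101011 → 1-byte char #5 = 2B.
Offset 13: leading byte 0xE0 = 11100000 → 3-byte char #6 = E0 BD 8A.
Leading byte 0xE0 = 11100000 matches 1110xxxx → 3-byte sequence.
Byte 1: 0xE0 = 11100000, payload 0000 (4 bits).
Byte 2: 0xBD = 10111101 (10xxxxxx ✓), payload 111101.
Byte 3: 0x8A = 10001010 (10xxxxxx ✓), payload 001010.
Concatenate: 0000111101001010 = 0xF4A (16 bits → U+0F4A).

U+0F4A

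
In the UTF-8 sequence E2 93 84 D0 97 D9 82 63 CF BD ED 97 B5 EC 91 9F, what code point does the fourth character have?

Offset 0: leading byte 0xE2 = 11100010 → 3-byte char #1 = E2 93 84.
Offset 3: leading byte 0xD0 = 11010000 → 2-byte char #2 = D0 97.
Offset 5: leading byte 0xD9 = 11011001 → 2-byte char #3 = D9 82.
Offset 7: leading byte 0x63 = 01100011 → 1-byte char #4 = 63.
Leading byte 0x63 = 01100011 matches 0xxxxxxx → 1-byte sequence.
Byte 1: 0x63 = 01100011, payload 1100011 (7 bits).
Concatenate: 1100011 = 0x63 (7 bits → U+0063).

U+0063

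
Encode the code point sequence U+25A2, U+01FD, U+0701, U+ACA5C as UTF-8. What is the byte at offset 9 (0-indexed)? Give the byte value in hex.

0xA9

U+25A2 → 3-byte form E2 96 A2 at offsets 0–2.
U+01FD → 2-byte form C7 BD at offsets 3–4.
U+0701 → 2-byte form DC 81 at offsets 5–6.
U+ACA5C → 4-byte form F2 AC A9 9C at offsets 7–10.
Offset 9 falls in char 4's range; it's byte 3 of F2 AC A9 9C = 0xA9.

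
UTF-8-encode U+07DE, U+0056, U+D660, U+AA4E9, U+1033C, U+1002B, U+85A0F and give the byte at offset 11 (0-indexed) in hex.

0x90

U+07DE → 2-byte form DF 9E at offsets 0–1.
U+0056 → 1-byte form 56 at offsets 2–2.
U+D660 → 3-byte form ED 99 A0 at offsets 3–5.
U+AA4E9 → 4-byte form F2 AA 93 A9 at offsets 6–9.
U+1033C → 4-byte form F0 90 8C BC at offsets 10–13.
Offset 11 falls in char 5's range; it's byte 2 of F0 90 8C BC = 0x90.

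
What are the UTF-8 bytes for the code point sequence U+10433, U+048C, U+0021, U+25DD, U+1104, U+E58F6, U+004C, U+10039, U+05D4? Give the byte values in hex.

U+10433: 4-byte form → F0 90 90 B3.
U+048C: 2-byte form → D2 8C.
U+0021: 1-byte form → 21.
U+25DD: 3-byte form → E2 97 9D.
U+1104: 3-byte form → E1 84 84.
U+E58F6: 4-byte form → F3 A5 A3 B6.
U+004C: 1-byte form → 4C.
U+10039: 4-byte form → F0 90 80 B9.
U+05D4: 2-byte form → D7 94.
Concatenated (24 bytes): F0 90 90 B3 D2 8C 21 E2 97 9D E1 84 84 F3 A5 A3 B6 4C F0 90 80 B9 D7 94.

F0 90 90 B3 D2 8C 21 E2 97 9D E1 84 84 F3 A5 A3 B6 4C F0 90 80 B9 D7 94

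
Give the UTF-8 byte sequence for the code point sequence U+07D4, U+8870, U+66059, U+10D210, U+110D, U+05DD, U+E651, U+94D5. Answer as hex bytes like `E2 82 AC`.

DF 94 E8 A1 B0 F1 A6 81 99 F4 8D 88 90 E1 84 8D D7 9D EE 99 91 E9 93 95

U+07D4: 2-byte form → DF 94.
U+8870: 3-byte form → E8 A1 B0.
U+66059: 4-byte form → F1 A6 81 99.
U+10D210: 4-byte form → F4 8D 88 90.
U+110D: 3-byte form → E1 84 8D.
U+05DD: 2-byte form → D7 9D.
U+E651: 3-byte form → EE 99 91.
U+94D5: 3-byte form → E9 93 95.
Concatenated (24 bytes): DF 94 E8 A1 B0 F1 A6 81 99 F4 8D 88 90 E1 84 8D D7 9D EE 99 91 E9 93 95.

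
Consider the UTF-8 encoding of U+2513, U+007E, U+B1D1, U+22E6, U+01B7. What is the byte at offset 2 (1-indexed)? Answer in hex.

1-indexed offset 2 is 0-indexed offset 1.
U+2513 → 3-byte form E2 94 93 at offsets 0–2.
Offset 1 falls in char 1's range; it's byte 2 of E2 94 93 = 0x94.

0x94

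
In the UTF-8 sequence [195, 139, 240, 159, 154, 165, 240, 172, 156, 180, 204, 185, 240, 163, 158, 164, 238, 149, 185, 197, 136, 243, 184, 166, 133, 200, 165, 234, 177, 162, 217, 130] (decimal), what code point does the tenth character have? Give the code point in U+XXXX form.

Offset 0: leading byte 0xC3 = 11000011 → 2-byte char #1 = C3 8B.
Offset 2: leading byte 0xF0 = 11110000 → 4-byte char #2 = F0 9F 9A A5.
Offset 6: leading byte 0xF0 = 11110000 → 4-byte char #3 = F0 AC 9C B4.
Offset 10: leading byte 0xCC = 11001100 → 2-byte char #4 = CC B9.
Offset 12: leading byte 0xF0 = 11110000 → 4-byte char #5 = F0 A3 9E A4.
Offset 16: leading byte 0xEE = 11101110 → 3-byte char #6 = EE 95 B9.
Offset 19: leading byte 0xC5 = 11000101 → 2-byte char #7 = C5 88.
Offset 21: leading byte 0xF3 = 11110011 → 4-byte char #8 = F3 B8 A6 85.
Offset 25: leading byte 0xC8 = 11001000 → 2-byte char #9 = C8 A5.
Offset 27: leading byte 0xEA = 11101010 → 3-byte char #10 = EA B1 A2.
Leading byte 0xEA = 11101010 matches 1110xxxx → 3-byte sequence.
Byte 1: 0xEA = 11101010, payload 1010 (4 bits).
Byte 2: 0xB1 = 10110001 (10xxxxxx ✓), payload 110001.
Byte 3: 0xA2 = 10100010 (10xxxxxx ✓), payload 100010.
Concatenate: 1010110001100010 = 0xAC62 (16 bits → U+AC62).

U+AC62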